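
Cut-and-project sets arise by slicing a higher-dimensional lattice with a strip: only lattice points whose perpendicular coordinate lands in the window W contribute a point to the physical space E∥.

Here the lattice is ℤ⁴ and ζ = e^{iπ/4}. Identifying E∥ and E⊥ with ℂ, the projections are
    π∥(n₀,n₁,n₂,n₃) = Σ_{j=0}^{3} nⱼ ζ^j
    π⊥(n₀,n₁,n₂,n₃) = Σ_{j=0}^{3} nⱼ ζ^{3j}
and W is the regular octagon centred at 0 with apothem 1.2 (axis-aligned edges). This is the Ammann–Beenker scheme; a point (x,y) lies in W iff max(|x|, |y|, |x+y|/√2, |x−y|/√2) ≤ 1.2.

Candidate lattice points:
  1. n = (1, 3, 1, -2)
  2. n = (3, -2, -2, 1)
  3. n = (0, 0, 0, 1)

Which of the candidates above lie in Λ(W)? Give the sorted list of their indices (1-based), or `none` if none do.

With ζ = e^{iπ/4} the internal vectors are ζ^0,ζ^3,ζ^6,ζ^9.
#1 (1, 3, 1, -2): internal (-2.535534, -0.292893); octagon support 2.535534 vs apothem 1.2 → ∉ W
#2 (3, -2, -2, 1): internal (5.121320, 1.292893); octagon support 5.121320 vs apothem 1.2 → ∉ W
#3 (0, 0, 0, 1): internal (0.707107, 0.707107); octagon support 1.000000 vs apothem 1.2 → ∈ W

3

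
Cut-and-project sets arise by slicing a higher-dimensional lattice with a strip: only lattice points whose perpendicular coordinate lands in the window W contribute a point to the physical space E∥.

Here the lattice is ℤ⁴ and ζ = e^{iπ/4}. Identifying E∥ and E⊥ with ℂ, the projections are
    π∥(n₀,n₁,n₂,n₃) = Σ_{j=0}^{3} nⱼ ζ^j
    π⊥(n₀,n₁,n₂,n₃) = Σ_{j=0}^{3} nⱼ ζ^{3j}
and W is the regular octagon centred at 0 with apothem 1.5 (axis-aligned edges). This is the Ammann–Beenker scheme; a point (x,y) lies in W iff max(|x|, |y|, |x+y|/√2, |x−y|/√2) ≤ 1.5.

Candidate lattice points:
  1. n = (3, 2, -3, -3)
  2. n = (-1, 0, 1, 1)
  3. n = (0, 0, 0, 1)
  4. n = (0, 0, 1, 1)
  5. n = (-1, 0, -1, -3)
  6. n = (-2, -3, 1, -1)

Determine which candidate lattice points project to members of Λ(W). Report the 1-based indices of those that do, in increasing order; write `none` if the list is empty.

2, 3, 4

With ζ = e^{iπ/4} the internal vectors are ζ^0,ζ^3,ζ^6,ζ^9.
candidate 1: n = (3, 2, -3, -3) → π⊥ ≈ (-0.5355, +2.2929); max(|x|,|y|,|x±y|/√2) = 2.2929 > 1.5 ⇒ ∉ W
candidate 2: n = (-1, 0, 1, 1) → π⊥ ≈ (-0.2929, -0.2929); max(|x|,|y|,|x±y|/√2) = 0.4142 ≤ 1.5 ⇒ ∈ W
candidate 3: n = (0, 0, 0, 1) → π⊥ ≈ (+0.7071, +0.7071); max(|x|,|y|,|x±y|/√2) = 1.0000 ≤ 1.5 ⇒ ∈ W
candidate 4: n = (0, 0, 1, 1) → π⊥ ≈ (+0.7071, -0.2929); max(|x|,|y|,|x±y|/√2) = 0.7071 ≤ 1.5 ⇒ ∈ W
candidate 5: n = (-1, 0, -1, -3) → π⊥ ≈ (-3.1213, -1.1213); max(|x|,|y|,|x±y|/√2) = 3.1213 > 1.5 ⇒ ∉ W
candidate 6: n = (-2, -3, 1, -1) → π⊥ ≈ (-0.5858, -3.8284); max(|x|,|y|,|x±y|/√2) = 3.8284 > 1.5 ⇒ ∉ W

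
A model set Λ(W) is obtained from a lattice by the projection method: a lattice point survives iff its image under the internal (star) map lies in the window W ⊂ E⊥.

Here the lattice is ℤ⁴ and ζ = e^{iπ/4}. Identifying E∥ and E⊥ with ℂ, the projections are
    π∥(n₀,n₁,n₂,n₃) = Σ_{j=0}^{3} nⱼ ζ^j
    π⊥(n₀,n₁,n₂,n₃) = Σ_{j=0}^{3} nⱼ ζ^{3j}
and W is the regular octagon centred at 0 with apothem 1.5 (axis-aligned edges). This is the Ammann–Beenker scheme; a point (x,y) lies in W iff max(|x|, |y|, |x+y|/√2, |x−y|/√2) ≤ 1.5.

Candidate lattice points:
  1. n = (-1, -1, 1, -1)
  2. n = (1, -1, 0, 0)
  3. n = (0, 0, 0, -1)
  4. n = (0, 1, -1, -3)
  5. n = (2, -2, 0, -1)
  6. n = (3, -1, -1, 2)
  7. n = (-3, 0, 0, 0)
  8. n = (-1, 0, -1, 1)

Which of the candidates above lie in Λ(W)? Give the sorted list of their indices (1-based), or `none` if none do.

3

π⊥(n) = n₀ + n₁ζ³ + n₂ζ⁶ + n₃ζ⁹ where ζ = e^{iπ/4}.
candidate 1: n = (-1, -1, 1, -1) → π⊥ ≈ (-1.0000, -2.4142); max(|x|,|y|,|x±y|/√2) = 2.4142 > 1.5 ⇒ ∉ W
candidate 2: n = (1, -1, 0, 0) → π⊥ ≈ (+1.7071, -0.7071); max(|x|,|y|,|x±y|/√2) = 1.7071 > 1.5 ⇒ ∉ W
candidate 3: n = (0, 0, 0, -1) → π⊥ ≈ (-0.7071, -0.7071); max(|x|,|y|,|x±y|/√2) = 1.0000 ≤ 1.5 ⇒ ∈ W
candidate 4: n = (0, 1, -1, -3) → π⊥ ≈ (-2.8284, -0.4142); max(|x|,|y|,|x±y|/√2) = 2.8284 > 1.5 ⇒ ∉ W
candidate 5: n = (2, -2, 0, -1) → π⊥ ≈ (+2.7071, -2.1213); max(|x|,|y|,|x±y|/√2) = 3.4142 > 1.5 ⇒ ∉ W
candidate 6: n = (3, -1, -1, 2) → π⊥ ≈ (+5.1213, +1.7071); max(|x|,|y|,|x±y|/√2) = 5.1213 > 1.5 ⇒ ∉ W
candidate 7: n = (-3, 0, 0, 0) → π⊥ ≈ (-3.0000, +0.0000); max(|x|,|y|,|x±y|/√2) = 3.0000 > 1.5 ⇒ ∉ W
candidate 8: n = (-1, 0, -1, 1) → π⊥ ≈ (-0.2929, +1.7071); max(|x|,|y|,|x±y|/√2) = 1.7071 > 1.5 ⇒ ∉ W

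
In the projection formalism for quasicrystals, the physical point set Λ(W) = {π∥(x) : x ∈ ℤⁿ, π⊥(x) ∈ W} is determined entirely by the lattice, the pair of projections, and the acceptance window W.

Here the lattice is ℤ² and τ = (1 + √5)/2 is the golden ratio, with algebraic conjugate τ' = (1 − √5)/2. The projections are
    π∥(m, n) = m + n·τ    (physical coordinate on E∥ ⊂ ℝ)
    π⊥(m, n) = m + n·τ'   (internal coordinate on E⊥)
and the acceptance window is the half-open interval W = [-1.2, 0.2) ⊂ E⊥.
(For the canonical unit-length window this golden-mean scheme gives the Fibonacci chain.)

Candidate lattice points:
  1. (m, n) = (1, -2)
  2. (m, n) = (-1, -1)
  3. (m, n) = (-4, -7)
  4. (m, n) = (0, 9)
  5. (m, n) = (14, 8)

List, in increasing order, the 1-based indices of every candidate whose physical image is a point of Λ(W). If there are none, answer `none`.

Compute τ' = (1−√5)/2 = -0.61803, so π⊥(m,n) = m -0.61803·n.
[1] lift (1,-2): star map gives 2.23607; window check -1.2 ≤ 2.23607 < 0.2 is false → out
[2] lift (-1,-1): star map gives -0.38197; window check -1.2 ≤ -0.38197 < 0.2 is true → IN Λ
[3] lift (-4,-7): star map gives 0.32624; window check -1.2 ≤ 0.32624 < 0.2 is false → out
[4] lift (0,9): star map gives -5.56231; window check -1.2 ≤ -5.56231 < 0.2 is false → out
[5] lift (14,8): star map gives 9.05573; window check -1.2 ≤ 9.05573 < 0.2 is false → out

2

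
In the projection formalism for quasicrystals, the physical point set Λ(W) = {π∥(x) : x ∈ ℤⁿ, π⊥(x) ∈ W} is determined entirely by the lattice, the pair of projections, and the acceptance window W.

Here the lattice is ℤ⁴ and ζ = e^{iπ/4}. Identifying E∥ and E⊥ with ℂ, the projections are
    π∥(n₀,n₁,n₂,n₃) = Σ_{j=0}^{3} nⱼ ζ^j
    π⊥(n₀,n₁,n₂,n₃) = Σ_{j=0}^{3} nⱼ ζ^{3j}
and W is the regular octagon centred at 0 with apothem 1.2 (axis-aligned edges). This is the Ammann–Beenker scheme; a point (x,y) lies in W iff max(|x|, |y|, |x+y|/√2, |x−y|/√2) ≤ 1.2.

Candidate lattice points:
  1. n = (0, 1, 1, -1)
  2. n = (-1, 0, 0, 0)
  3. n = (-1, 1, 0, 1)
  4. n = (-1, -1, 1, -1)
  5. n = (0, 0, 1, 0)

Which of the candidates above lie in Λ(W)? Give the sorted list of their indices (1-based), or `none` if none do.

With ζ = e^{iπ/4} the internal vectors are ζ^0,ζ^3,ζ^6,ζ^9.
candidate 1: n = (0, 1, 1, -1) → π⊥ ≈ (-1.41421, -1.00000); max(|x|,|y|,|x±y|/√2) = 1.70711 > 1.2 ⇒ ∉ W
candidate 2: n = (-1, 0, 0, 0) → π⊥ ≈ (-1.00000, +0.00000); max(|x|,|y|,|x±y|/√2) = 1.00000 ≤ 1.2 ⇒ ∈ W
candidate 3: n = (-1, 1, 0, 1) → π⊥ ≈ (-1.00000, +1.41421); max(|x|,|y|,|x±y|/√2) = 1.70711 > 1.2 ⇒ ∉ W
candidate 4: n = (-1, -1, 1, -1) → π⊥ ≈ (-1.00000, -2.41421); max(|x|,|y|,|x±y|/√2) = 2.41421 > 1.2 ⇒ ∉ W
candidate 5: n = (0, 0, 1, 0) → π⊥ ≈ (+0.00000, -1.00000); max(|x|,|y|,|x±y|/√2) = 1.00000 ≤ 1.2 ⇒ ∈ W

2, 5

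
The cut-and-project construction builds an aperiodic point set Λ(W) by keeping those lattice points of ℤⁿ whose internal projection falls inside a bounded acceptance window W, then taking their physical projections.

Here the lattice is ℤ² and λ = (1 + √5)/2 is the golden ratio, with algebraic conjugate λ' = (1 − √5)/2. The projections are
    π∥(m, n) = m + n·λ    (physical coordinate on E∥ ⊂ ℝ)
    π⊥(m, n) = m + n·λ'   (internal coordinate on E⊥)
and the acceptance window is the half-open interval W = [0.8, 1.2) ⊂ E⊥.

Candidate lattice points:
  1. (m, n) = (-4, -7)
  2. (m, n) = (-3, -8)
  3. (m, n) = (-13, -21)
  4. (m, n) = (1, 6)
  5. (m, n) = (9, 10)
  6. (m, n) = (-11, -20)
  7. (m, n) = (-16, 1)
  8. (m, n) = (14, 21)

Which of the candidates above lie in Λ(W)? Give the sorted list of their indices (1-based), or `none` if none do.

8

Compute λ' = (1−√5)/2 = -0.6180, so π⊥(m,n) = m -0.6180·n.
candidate 1: (m,n)=(-4,-7) → π∥ = -4-7·λ ≈ -15.3262, π⊥ = -4-7·λ' ≈ 0.3262 ∉ [0.8, 1.2) ⇒ out
candidate 2: (m,n)=(-3,-8) → π∥ = -3-8·λ ≈ -15.9443, π⊥ = -3-8·λ' ≈ 1.9443 ∉ [0.8, 1.2) ⇒ out
candidate 3: (m,n)=(-13,-21) → π∥ = -13-21·λ ≈ -46.9787, π⊥ = -13-21·λ' ≈ -0.0213 ∉ [0.8, 1.2) ⇒ out
candidate 4: (m,n)=(1,6) → π∥ = 1+6·λ ≈ 10.7082, π⊥ = 1+6·λ' ≈ -2.7082 ∉ [0.8, 1.2) ⇒ out
candidate 5: (m,n)=(9,10) → π∥ = 9+10·λ ≈ 25.1803, π⊥ = 9+10·λ' ≈ 2.8197 ∉ [0.8, 1.2) ⇒ out
candidate 6: (m,n)=(-11,-20) → π∥ = -11-20·λ ≈ -43.3607, π⊥ = -11-20·λ' ≈ 1.3607 ∉ [0.8, 1.2) ⇒ out
candidate 7: (m,n)=(-16,1) → π∥ = -16+1·λ ≈ -14.3820, π⊥ = -16+1·λ' ≈ -16.6180 ∉ [0.8, 1.2) ⇒ out
candidate 8: (m,n)=(14,21) → π∥ = 14+21·λ ≈ 47.9787, π⊥ = 14+21·λ' ≈ 1.0213 ∈ [0.8, 1.2) ⇒ IN Λ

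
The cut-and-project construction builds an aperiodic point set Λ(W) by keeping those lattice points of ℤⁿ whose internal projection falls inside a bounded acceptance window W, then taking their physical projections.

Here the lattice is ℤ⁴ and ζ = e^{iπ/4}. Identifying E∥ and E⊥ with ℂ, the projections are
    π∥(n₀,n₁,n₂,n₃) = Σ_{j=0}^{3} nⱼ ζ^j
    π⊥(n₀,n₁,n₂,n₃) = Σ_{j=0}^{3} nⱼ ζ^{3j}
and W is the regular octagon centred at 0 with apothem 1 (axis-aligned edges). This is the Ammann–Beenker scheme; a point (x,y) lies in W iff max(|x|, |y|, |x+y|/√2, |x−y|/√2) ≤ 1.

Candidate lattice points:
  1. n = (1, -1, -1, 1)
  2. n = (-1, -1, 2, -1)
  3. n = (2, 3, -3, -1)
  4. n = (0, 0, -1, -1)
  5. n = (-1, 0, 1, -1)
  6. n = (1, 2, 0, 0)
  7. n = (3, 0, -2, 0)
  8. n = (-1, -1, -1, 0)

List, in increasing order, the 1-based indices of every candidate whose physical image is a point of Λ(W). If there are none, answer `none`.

Internal map: ζ^{3j} for j=0..3 gives (1,0), (−√2/2,√2/2), (0,−1), (√2/2,√2/2).
candidate 1: n = (1, -1, -1, 1) → π⊥ ≈ (+2.414214, +1.000000); max(|x|,|y|,|x±y|/√2) = 2.414214 > 1 ⇒ ∉ W
candidate 2: n = (-1, -1, 2, -1) → π⊥ ≈ (-1.000000, -3.414214); max(|x|,|y|,|x±y|/√2) = 3.414214 > 1 ⇒ ∉ W
candidate 3: n = (2, 3, -3, -1) → π⊥ ≈ (-0.828427, +4.414214); max(|x|,|y|,|x±y|/√2) = 4.414214 > 1 ⇒ ∉ W
candidate 4: n = (0, 0, -1, -1) → π⊥ ≈ (-0.707107, +0.292893); max(|x|,|y|,|x±y|/√2) = 0.707107 ≤ 1 ⇒ ∈ W
candidate 5: n = (-1, 0, 1, -1) → π⊥ ≈ (-1.707107, -1.707107); max(|x|,|y|,|x±y|/√2) = 2.414214 > 1 ⇒ ∉ W
candidate 6: n = (1, 2, 0, 0) → π⊥ ≈ (-0.414214, +1.414214); max(|x|,|y|,|x±y|/√2) = 1.414214 > 1 ⇒ ∉ W
candidate 7: n = (3, 0, -2, 0) → π⊥ ≈ (+3.000000, +2.000000); max(|x|,|y|,|x±y|/√2) = 3.535534 > 1 ⇒ ∉ W
candidate 8: n = (-1, -1, -1, 0) → π⊥ ≈ (-0.292893, +0.292893); max(|x|,|y|,|x±y|/√2) = 0.414214 ≤ 1 ⇒ ∈ W

4, 8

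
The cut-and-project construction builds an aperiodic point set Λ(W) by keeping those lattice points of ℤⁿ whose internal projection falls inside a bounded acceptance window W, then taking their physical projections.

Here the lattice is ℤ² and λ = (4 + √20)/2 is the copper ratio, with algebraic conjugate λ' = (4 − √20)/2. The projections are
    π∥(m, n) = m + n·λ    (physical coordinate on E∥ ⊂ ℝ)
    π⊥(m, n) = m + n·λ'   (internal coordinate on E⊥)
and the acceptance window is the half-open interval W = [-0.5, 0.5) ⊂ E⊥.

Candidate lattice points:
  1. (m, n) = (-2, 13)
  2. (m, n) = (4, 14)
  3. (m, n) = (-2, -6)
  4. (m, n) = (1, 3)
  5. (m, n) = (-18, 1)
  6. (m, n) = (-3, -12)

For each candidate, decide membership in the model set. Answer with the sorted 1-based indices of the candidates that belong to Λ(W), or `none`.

4, 6

Compute λ' = (4−√20)/2 = -0.23607, so π⊥(m,n) = m -0.23607·n.
[1] lift (-2,13): star map gives -5.06888; window check -0.5 ≤ -5.06888 < 0.5 is false → out
[2] lift (4,14): star map gives 0.69505; window check -0.5 ≤ 0.69505 < 0.5 is false → out
[3] lift (-2,-6): star map gives -0.58359; window check -0.5 ≤ -0.58359 < 0.5 is false → out
[4] lift (1,3): star map gives 0.29180; window check -0.5 ≤ 0.29180 < 0.5 is true → IN Λ
[5] lift (-18,1): star map gives -18.23607; window check -0.5 ≤ -18.23607 < 0.5 is false → out
[6] lift (-3,-12): star map gives -0.16718; window check -0.5 ≤ -0.16718 < 0.5 is true → IN Λ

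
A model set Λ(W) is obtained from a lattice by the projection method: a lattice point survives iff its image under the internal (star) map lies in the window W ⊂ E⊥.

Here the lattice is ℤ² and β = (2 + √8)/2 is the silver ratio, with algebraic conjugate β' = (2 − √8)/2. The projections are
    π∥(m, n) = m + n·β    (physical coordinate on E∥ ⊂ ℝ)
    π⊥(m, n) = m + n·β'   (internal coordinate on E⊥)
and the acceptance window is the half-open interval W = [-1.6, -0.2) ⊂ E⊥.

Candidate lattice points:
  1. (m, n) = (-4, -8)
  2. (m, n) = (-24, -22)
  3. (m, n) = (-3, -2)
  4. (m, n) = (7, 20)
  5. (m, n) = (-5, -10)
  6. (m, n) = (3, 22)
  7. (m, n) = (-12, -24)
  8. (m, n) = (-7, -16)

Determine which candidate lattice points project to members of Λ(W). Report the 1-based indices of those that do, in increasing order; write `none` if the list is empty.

Numerically β ≈ 2.414214 and β' = −1/β ≈ -0.414214.
candidate 1: (m,n)=(-4,-8) → π∥ = -4-8·β ≈ -23.313708, π⊥ = -4-8·β' ≈ -0.686292 ∈ [-1.6, -0.2) ⇒ IN Λ
candidate 2: (m,n)=(-24,-22) → π∥ = -24-22·β ≈ -77.112698, π⊥ = -24-22·β' ≈ -14.887302 ∉ [-1.6, -0.2) ⇒ out
candidate 3: (m,n)=(-3,-2) → π∥ = -3-2·β ≈ -7.828427, π⊥ = -3-2·β' ≈ -2.171573 ∉ [-1.6, -0.2) ⇒ out
candidate 4: (m,n)=(7,20) → π∥ = 7+20·β ≈ 55.284271, π⊥ = 7+20·β' ≈ -1.284271 ∈ [-1.6, -0.2) ⇒ IN Λ
candidate 5: (m,n)=(-5,-10) → π∥ = -5-10·β ≈ -29.142136, π⊥ = -5-10·β' ≈ -0.857864 ∈ [-1.6, -0.2) ⇒ IN Λ
candidate 6: (m,n)=(3,22) → π∥ = 3+22·β ≈ 56.112698, π⊥ = 3+22·β' ≈ -6.112698 ∉ [-1.6, -0.2) ⇒ out
candidate 7: (m,n)=(-12,-24) → π∥ = -12-24·β ≈ -69.941125, π⊥ = -12-24·β' ≈ -2.058875 ∉ [-1.6, -0.2) ⇒ out
candidate 8: (m,n)=(-7,-16) → π∥ = -7-16·β ≈ -45.627417, π⊥ = -7-16·β' ≈ -0.372583 ∈ [-1.6, -0.2) ⇒ IN Λ

1, 4, 5, 8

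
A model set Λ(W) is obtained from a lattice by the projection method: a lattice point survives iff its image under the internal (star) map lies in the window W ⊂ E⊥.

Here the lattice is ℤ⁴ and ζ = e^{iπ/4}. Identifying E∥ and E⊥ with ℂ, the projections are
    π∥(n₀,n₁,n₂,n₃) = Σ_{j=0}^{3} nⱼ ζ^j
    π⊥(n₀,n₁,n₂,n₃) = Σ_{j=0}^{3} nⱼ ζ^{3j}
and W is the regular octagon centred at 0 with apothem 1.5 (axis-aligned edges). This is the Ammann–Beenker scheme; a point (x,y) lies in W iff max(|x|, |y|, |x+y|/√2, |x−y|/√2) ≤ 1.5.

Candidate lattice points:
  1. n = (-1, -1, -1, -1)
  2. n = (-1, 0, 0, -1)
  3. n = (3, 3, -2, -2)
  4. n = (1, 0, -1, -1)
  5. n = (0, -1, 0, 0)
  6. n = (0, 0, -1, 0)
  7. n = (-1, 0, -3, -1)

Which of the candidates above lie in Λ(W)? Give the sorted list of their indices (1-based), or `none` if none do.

With ζ = e^{iπ/4} the internal vectors are ζ^0,ζ^3,ζ^6,ζ^9.
#1 (-1, -1, -1, -1): internal (-1.000000, -0.414214); octagon support 1.000000 vs apothem 1.5 → ∈ W
#2 (-1, 0, 0, -1): internal (-1.707107, -0.707107); octagon support 1.707107 vs apothem 1.5 → ∉ W
#3 (3, 3, -2, -2): internal (-0.535534, 2.707107); octagon support 2.707107 vs apothem 1.5 → ∉ W
#4 (1, 0, -1, -1): internal (0.292893, 0.292893); octagon support 0.414214 vs apothem 1.5 → ∈ W
#5 (0, -1, 0, 0): internal (0.707107, -0.707107); octagon support 1.000000 vs apothem 1.5 → ∈ W
#6 (0, 0, -1, 0): internal (0.000000, 1.000000); octagon support 1.000000 vs apothem 1.5 → ∈ W
#7 (-1, 0, -3, -1): internal (-1.707107, 2.292893); octagon support 2.828427 vs apothem 1.5 → ∉ W

1, 4, 5, 6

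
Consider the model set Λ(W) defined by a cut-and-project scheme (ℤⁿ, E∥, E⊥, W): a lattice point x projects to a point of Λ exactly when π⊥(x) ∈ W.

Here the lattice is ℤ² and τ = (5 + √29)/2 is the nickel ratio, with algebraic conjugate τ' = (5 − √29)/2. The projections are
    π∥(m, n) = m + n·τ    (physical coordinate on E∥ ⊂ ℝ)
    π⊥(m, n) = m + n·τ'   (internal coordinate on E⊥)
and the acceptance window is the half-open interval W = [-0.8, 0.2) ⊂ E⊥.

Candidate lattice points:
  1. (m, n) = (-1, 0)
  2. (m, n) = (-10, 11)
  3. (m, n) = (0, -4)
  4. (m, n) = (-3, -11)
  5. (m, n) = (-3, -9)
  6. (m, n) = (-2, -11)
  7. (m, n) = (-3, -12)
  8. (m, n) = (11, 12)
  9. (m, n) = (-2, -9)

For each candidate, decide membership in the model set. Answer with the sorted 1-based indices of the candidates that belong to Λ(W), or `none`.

6, 7, 9

τ' = (5−√29)/2 ≈ -0.1926.
candidate 1: (m,n)=(-1,0) → π∥ = -1+0·τ ≈ -1.0000, π⊥ = -1+0·τ' ≈ -1.0000 ∉ [-0.8, 0.2) ⇒ out
candidate 2: (m,n)=(-10,11) → π∥ = -10+11·τ ≈ 47.1184, π⊥ = -10+11·τ' ≈ -12.1184 ∉ [-0.8, 0.2) ⇒ out
candidate 3: (m,n)=(0,-4) → π∥ = 0-4·τ ≈ -20.7703, π⊥ = 0-4·τ' ≈ 0.7703 ∉ [-0.8, 0.2) ⇒ out
candidate 4: (m,n)=(-3,-11) → π∥ = -3-11·τ ≈ -60.1184, π⊥ = -3-11·τ' ≈ -0.8816 ∉ [-0.8, 0.2) ⇒ out
candidate 5: (m,n)=(-3,-9) → π∥ = -3-9·τ ≈ -49.7332, π⊥ = -3-9·τ' ≈ -1.2668 ∉ [-0.8, 0.2) ⇒ out
candidate 6: (m,n)=(-2,-11) → π∥ = -2-11·τ ≈ -59.1184, π⊥ = -2-11·τ' ≈ 0.1184 ∈ [-0.8, 0.2) ⇒ IN Λ
candidate 7: (m,n)=(-3,-12) → π∥ = -3-12·τ ≈ -65.3110, π⊥ = -3-12·τ' ≈ -0.6890 ∈ [-0.8, 0.2) ⇒ IN Λ
candidate 8: (m,n)=(11,12) → π∥ = 11+12·τ ≈ 73.3110, π⊥ = 11+12·τ' ≈ 8.6890 ∉ [-0.8, 0.2) ⇒ out
candidate 9: (m,n)=(-2,-9) → π∥ = -2-9·τ ≈ -48.7332, π⊥ = -2-9·τ' ≈ -0.2668 ∈ [-0.8, 0.2) ⇒ IN Λ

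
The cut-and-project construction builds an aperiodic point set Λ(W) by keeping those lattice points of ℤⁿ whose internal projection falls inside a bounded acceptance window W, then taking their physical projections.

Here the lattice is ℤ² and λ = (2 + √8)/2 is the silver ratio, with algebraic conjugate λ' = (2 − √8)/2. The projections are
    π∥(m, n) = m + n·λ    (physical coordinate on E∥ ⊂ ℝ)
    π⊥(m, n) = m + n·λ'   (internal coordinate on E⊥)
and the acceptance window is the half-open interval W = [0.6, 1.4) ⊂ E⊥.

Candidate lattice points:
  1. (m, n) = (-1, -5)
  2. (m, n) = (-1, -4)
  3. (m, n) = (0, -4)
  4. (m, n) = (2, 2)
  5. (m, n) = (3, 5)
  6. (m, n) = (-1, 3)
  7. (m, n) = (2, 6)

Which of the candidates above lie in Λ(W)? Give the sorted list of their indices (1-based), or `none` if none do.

1, 2, 4, 5

Compute λ' = (2−√8)/2 = -0.4142, so π⊥(m,n) = m -0.4142·n.
[1] lift (-1,-5): star map gives 1.0711; window check 0.6 ≤ 1.0711 < 1.4 is true → IN Λ
[2] lift (-1,-4): star map gives 0.6569; window check 0.6 ≤ 0.6569 < 1.4 is true → IN Λ
[3] lift (0,-4): star map gives 1.6569; window check 0.6 ≤ 1.6569 < 1.4 is false → out
[4] lift (2,2): star map gives 1.1716; window check 0.6 ≤ 1.1716 < 1.4 is true → IN Λ
[5] lift (3,5): star map gives 0.9289; window check 0.6 ≤ 0.9289 < 1.4 is true → IN Λ
[6] lift (-1,3): star map gives -2.2426; window check 0.6 ≤ -2.2426 < 1.4 is false → out
[7] lift (2,6): star map gives -0.4853; window check 0.6 ≤ -0.4853 < 1.4 is false → out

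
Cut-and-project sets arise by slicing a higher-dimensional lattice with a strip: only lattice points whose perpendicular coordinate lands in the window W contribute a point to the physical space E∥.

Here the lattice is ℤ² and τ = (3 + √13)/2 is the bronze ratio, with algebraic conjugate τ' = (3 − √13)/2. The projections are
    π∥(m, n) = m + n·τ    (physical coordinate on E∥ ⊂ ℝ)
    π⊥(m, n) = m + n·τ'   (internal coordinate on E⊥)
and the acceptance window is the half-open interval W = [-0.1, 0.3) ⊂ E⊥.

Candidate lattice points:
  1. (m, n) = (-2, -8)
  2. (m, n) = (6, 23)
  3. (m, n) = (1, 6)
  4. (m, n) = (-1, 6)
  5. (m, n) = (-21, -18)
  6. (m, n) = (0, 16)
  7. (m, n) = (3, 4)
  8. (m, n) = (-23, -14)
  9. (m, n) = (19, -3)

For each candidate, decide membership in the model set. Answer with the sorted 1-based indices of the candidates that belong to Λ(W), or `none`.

none

Numerically τ ≈ 3.302776 and τ' = −1/τ ≈ -0.302776.
#1 (-2,-8): internal coord -2 + (-8)·τ' = +0.422205; +0.422205 ∉ [-0.1, 0.3) → out
#2 (6,23): internal coord 6 + (23)·τ' = -0.963840; -0.963840 ∉ [-0.1, 0.3) → out
#3 (1,6): internal coord 1 + (6)·τ' = -0.816654; -0.816654 ∉ [-0.1, 0.3) → out
#4 (-1,6): internal coord -1 + (6)·τ' = -2.816654; -2.816654 ∉ [-0.1, 0.3) → out
#5 (-21,-18): internal coord -21 + (-18)·τ' = -15.550039; -15.550039 ∉ [-0.1, 0.3) → out
#6 (0,16): internal coord 0 + (16)·τ' = -4.844410; -4.844410 ∉ [-0.1, 0.3) → out
#7 (3,4): internal coord 3 + (4)·τ' = +1.788897; +1.788897 ∉ [-0.1, 0.3) → out
#8 (-23,-14): internal coord -23 + (-14)·τ' = -18.761141; -18.761141 ∉ [-0.1, 0.3) → out
#9 (19,-3): internal coord 19 + (-3)·τ' = +19.908327; +19.908327 ∉ [-0.1, 0.3) → out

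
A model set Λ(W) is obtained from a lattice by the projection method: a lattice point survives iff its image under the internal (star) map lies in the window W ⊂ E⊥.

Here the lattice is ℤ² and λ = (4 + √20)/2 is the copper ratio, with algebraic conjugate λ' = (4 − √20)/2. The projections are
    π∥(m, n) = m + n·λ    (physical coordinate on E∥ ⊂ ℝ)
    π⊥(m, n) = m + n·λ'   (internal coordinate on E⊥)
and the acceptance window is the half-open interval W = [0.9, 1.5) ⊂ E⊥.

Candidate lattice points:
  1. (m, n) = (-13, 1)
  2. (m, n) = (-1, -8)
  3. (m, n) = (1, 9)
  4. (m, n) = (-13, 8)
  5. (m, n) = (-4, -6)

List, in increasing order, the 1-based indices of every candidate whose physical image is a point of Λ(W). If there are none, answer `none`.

Numerically λ ≈ 4.2361 and λ' = −1/λ ≈ -0.2361.
candidate 1: (m,n)=(-13,1) → π∥ = -13+1·λ ≈ -8.7639, π⊥ = -13+1·λ' ≈ -13.2361 ∉ [0.9, 1.5) ⇒ out
candidate 2: (m,n)=(-1,-8) → π∥ = -1-8·λ ≈ -34.8885, π⊥ = -1-8·λ' ≈ 0.8885 ∉ [0.9, 1.5) ⇒ out
candidate 3: (m,n)=(1,9) → π∥ = 1+9·λ ≈ 39.1246, π⊥ = 1+9·λ' ≈ -1.1246 ∉ [0.9, 1.5) ⇒ out
candidate 4: (m,n)=(-13,8) → π∥ = -13+8·λ ≈ 20.8885, π⊥ = -13+8·λ' ≈ -14.8885 ∉ [0.9, 1.5) ⇒ out
candidate 5: (m,n)=(-4,-6) → π∥ = -4-6·λ ≈ -29.4164, π⊥ = -4-6·λ' ≈ -2.5836 ∉ [0.9, 1.5) ⇒ out

none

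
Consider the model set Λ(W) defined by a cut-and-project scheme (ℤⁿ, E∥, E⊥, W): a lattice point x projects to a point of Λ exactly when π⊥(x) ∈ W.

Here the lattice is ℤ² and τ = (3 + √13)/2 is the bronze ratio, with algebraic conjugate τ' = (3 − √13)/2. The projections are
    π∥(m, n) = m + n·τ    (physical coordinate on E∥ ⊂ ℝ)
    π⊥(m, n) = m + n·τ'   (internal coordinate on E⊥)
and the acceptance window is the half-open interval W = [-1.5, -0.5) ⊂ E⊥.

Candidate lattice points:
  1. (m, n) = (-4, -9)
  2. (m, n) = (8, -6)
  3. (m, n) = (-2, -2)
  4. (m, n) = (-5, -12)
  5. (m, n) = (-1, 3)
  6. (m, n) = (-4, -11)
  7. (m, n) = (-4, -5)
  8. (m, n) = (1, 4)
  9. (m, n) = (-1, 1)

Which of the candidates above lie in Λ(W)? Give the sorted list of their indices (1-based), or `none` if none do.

1, 3, 4, 6, 9

Compute τ' = (3−√13)/2 = -0.3028, so π⊥(m,n) = m -0.3028·n.
#1 (-4,-9): internal coord -4 + (-9)·τ' = -1.2750; -1.2750 ∈ [-1.5, -0.5) → IN Λ
#2 (8,-6): internal coord 8 + (-6)·τ' = +9.8167; +9.8167 ∉ [-1.5, -0.5) → out
#3 (-2,-2): internal coord -2 + (-2)·τ' = -1.3944; -1.3944 ∈ [-1.5, -0.5) → IN Λ
#4 (-5,-12): internal coord -5 + (-12)·τ' = -1.3667; -1.3667 ∈ [-1.5, -0.5) → IN Λ
#5 (-1,3): internal coord -1 + (3)·τ' = -1.9083; -1.9083 ∉ [-1.5, -0.5) → out
#6 (-4,-11): internal coord -4 + (-11)·τ' = -0.6695; -0.6695 ∈ [-1.5, -0.5) → IN Λ
#7 (-4,-5): internal coord -4 + (-5)·τ' = -2.4861; -2.4861 ∉ [-1.5, -0.5) → out
#8 (1,4): internal coord 1 + (4)·τ' = -0.2111; -0.2111 ∉ [-1.5, -0.5) → out
#9 (-1,1): internal coord -1 + (1)·τ' = -1.3028; -1.3028 ∈ [-1.5, -0.5) → IN Λ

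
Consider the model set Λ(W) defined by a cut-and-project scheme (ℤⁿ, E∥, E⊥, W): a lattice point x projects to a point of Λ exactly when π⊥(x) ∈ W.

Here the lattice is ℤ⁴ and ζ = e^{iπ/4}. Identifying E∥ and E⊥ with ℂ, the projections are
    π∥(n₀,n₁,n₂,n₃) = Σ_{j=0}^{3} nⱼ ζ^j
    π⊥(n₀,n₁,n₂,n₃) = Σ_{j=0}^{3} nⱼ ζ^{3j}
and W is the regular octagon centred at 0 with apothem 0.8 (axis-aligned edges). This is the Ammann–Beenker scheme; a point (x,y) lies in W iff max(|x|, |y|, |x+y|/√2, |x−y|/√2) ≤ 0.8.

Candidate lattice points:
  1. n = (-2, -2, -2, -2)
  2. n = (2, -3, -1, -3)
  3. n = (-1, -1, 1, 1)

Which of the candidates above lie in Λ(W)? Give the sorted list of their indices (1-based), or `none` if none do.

π⊥(n) = n₀ + n₁ζ³ + n₂ζ⁶ + n₃ζ⁹ where ζ = e^{iπ/4}.
candidate 1: n = (-2, -2, -2, -2) → π⊥ ≈ (-2.0000, -0.8284); max(|x|,|y|,|x±y|/√2) = 2.0000 > 0.8 ⇒ ∉ W
candidate 2: n = (2, -3, -1, -3) → π⊥ ≈ (+2.0000, -3.2426); max(|x|,|y|,|x±y|/√2) = 3.7071 > 0.8 ⇒ ∉ W
candidate 3: n = (-1, -1, 1, 1) → π⊥ ≈ (+0.4142, -1.0000); max(|x|,|y|,|x±y|/√2) = 1.0000 > 0.8 ⇒ ∉ W

none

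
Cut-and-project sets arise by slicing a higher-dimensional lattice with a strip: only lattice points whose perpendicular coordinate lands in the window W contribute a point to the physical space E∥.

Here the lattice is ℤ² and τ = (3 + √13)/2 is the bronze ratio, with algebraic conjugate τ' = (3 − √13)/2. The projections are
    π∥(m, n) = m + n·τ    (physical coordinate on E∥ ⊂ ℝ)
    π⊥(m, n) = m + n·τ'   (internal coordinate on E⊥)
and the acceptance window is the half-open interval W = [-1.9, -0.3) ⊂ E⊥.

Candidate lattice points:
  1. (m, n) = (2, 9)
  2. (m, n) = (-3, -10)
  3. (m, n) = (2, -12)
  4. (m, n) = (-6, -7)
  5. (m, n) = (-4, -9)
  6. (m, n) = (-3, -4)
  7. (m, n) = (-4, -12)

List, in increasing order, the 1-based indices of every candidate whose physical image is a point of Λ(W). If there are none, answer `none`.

1, 5, 6, 7

Numerically τ ≈ 3.302776 and τ' = −1/τ ≈ -0.302776.
[1] lift (2,9): star map gives -0.724981; window check -1.9 ≤ -0.724981 < -0.3 is true → IN Λ
[2] lift (-3,-10): star map gives 0.027756; window check -1.9 ≤ 0.027756 < -0.3 is false → out
[3] lift (2,-12): star map gives 5.633308; window check -1.9 ≤ 5.633308 < -0.3 is false → out
[4] lift (-6,-7): star map gives -3.880571; window check -1.9 ≤ -3.880571 < -0.3 is false → out
[5] lift (-4,-9): star map gives -1.275019; window check -1.9 ≤ -1.275019 < -0.3 is true → IN Λ
[6] lift (-3,-4): star map gives -1.788897; window check -1.9 ≤ -1.788897 < -0.3 is true → IN Λ
[7] lift (-4,-12): star map gives -0.366692; window check -1.9 ≤ -0.366692 < -0.3 is true → IN Λ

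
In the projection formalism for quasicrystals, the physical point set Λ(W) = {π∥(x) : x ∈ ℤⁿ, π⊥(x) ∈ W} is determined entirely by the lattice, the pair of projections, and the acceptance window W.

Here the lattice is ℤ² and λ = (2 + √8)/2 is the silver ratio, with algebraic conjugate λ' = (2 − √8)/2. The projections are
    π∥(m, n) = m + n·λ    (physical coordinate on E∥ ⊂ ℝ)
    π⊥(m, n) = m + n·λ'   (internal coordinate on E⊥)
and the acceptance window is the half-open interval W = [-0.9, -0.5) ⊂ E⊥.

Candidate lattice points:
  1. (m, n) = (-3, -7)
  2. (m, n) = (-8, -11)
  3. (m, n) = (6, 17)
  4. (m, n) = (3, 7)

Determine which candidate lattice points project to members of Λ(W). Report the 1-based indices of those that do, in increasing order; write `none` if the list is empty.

λ' = (2−√8)/2 ≈ -0.414214.
candidate 1: (m,n)=(-3,-7) → π∥ = -3-7·λ ≈ -19.899495, π⊥ = -3-7·λ' ≈ -0.100505 ∉ [-0.9, -0.5) ⇒ out
candidate 2: (m,n)=(-8,-11) → π∥ = -8-11·λ ≈ -34.556349, π⊥ = -8-11·λ' ≈ -3.443651 ∉ [-0.9, -0.5) ⇒ out
candidate 3: (m,n)=(6,17) → π∥ = 6+17·λ ≈ 47.041631, π⊥ = 6+17·λ' ≈ -1.041631 ∉ [-0.9, -0.5) ⇒ out
candidate 4: (m,n)=(3,7) → π∥ = 3+7·λ ≈ 19.899495, π⊥ = 3+7·λ' ≈ 0.100505 ∉ [-0.9, -0.5) ⇒ out

none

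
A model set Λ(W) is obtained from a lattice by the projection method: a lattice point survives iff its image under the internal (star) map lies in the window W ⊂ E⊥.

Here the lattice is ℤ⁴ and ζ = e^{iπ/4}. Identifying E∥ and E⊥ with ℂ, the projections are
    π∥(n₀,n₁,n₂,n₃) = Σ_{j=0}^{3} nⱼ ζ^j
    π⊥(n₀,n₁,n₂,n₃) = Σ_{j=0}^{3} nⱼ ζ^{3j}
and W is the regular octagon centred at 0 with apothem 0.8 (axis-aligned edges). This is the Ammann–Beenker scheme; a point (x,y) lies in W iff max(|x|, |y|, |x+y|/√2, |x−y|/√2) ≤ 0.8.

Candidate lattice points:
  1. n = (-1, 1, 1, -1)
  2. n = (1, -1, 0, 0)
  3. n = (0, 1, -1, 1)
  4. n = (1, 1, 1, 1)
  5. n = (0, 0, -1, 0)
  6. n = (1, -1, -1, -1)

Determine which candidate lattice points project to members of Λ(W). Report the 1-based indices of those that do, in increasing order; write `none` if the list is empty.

none

Internal map: ζ^{3j} for j=0..3 gives (1,0), (−√2/2,√2/2), (0,−1), (√2/2,√2/2).
candidate 1: n = (-1, 1, 1, -1) → π⊥ ≈ (-2.4142, -1.0000); max(|x|,|y|,|x±y|/√2) = 2.4142 > 0.8 ⇒ ∉ W
candidate 2: n = (1, -1, 0, 0) → π⊥ ≈ (+1.7071, -0.7071); max(|x|,|y|,|x±y|/√2) = 1.7071 > 0.8 ⇒ ∉ W
candidate 3: n = (0, 1, -1, 1) → π⊥ ≈ (+0.0000, +2.4142); max(|x|,|y|,|x±y|/√2) = 2.4142 > 0.8 ⇒ ∉ W
candidate 4: n = (1, 1, 1, 1) → π⊥ ≈ (+1.0000, +0.4142); max(|x|,|y|,|x±y|/√2) = 1.0000 > 0.8 ⇒ ∉ W
candidate 5: n = (0, 0, -1, 0) → π⊥ ≈ (+0.0000, +1.0000); max(|x|,|y|,|x±y|/√2) = 1.0000 > 0.8 ⇒ ∉ W
candidate 6: n = (1, -1, -1, -1) → π⊥ ≈ (+1.0000, -0.4142); max(|x|,|y|,|x±y|/√2) = 1.0000 > 0.8 ⇒ ∉ W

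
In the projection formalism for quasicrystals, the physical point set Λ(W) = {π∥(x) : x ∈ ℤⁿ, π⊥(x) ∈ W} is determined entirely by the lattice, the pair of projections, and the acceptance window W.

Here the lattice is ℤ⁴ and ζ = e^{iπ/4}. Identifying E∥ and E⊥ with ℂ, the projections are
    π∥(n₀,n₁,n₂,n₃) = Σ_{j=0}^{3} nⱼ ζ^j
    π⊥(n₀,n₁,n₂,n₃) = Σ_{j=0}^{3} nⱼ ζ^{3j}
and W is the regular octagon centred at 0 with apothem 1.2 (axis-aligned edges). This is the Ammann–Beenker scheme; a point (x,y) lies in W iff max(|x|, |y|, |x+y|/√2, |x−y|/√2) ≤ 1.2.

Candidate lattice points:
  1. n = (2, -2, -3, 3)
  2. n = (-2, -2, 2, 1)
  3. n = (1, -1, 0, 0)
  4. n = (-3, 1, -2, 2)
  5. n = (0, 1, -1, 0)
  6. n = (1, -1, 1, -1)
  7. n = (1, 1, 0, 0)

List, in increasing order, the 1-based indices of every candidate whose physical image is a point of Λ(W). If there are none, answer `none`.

Internal map: ζ^{3j} for j=0..3 gives (1,0), (−√2/2,√2/2), (0,−1), (√2/2,√2/2).
candidate 1: n = (2, -2, -3, 3) → π⊥ ≈ (+5.5355, +3.7071); max(|x|,|y|,|x±y|/√2) = 6.5355 > 1.2 ⇒ ∉ W
candidate 2: n = (-2, -2, 2, 1) → π⊥ ≈ (+0.1213, -2.7071); max(|x|,|y|,|x±y|/√2) = 2.7071 > 1.2 ⇒ ∉ W
candidate 3: n = (1, -1, 0, 0) → π⊥ ≈ (+1.7071, -0.7071); max(|x|,|y|,|x±y|/√2) = 1.7071 > 1.2 ⇒ ∉ W
candidate 4: n = (-3, 1, -2, 2) → π⊥ ≈ (-2.2929, +4.1213); max(|x|,|y|,|x±y|/√2) = 4.5355 > 1.2 ⇒ ∉ W
candidate 5: n = (0, 1, -1, 0) → π⊥ ≈ (-0.7071, +1.7071); max(|x|,|y|,|x±y|/√2) = 1.7071 > 1.2 ⇒ ∉ W
candidate 6: n = (1, -1, 1, -1) → π⊥ ≈ (+1.0000, -2.4142); max(|x|,|y|,|x±y|/√2) = 2.4142 > 1.2 ⇒ ∉ W
candidate 7: n = (1, 1, 0, 0) → π⊥ ≈ (+0.2929, +0.7071); max(|x|,|y|,|x±y|/√2) = 0.7071 ≤ 1.2 ⇒ ∈ W

7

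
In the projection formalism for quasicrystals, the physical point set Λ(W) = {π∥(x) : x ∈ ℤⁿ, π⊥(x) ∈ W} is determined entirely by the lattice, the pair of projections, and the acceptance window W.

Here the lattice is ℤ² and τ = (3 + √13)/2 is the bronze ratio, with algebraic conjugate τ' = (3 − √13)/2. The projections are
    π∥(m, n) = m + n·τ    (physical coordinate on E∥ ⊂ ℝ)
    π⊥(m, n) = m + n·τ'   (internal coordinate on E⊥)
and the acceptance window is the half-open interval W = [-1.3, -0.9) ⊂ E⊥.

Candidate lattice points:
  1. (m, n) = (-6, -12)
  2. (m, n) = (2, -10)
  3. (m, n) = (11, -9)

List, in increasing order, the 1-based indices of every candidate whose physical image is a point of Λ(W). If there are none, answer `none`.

none

Numerically τ ≈ 3.302776 and τ' = −1/τ ≈ -0.302776.
[1] lift (-6,-12): star map gives -2.366692; window check -1.3 ≤ -2.366692 < -0.9 is false → out
[2] lift (2,-10): star map gives 5.027756; window check -1.3 ≤ 5.027756 < -0.9 is false → out
[3] lift (11,-9): star map gives 13.724981; window check -1.3 ≤ 13.724981 < -0.9 is false → out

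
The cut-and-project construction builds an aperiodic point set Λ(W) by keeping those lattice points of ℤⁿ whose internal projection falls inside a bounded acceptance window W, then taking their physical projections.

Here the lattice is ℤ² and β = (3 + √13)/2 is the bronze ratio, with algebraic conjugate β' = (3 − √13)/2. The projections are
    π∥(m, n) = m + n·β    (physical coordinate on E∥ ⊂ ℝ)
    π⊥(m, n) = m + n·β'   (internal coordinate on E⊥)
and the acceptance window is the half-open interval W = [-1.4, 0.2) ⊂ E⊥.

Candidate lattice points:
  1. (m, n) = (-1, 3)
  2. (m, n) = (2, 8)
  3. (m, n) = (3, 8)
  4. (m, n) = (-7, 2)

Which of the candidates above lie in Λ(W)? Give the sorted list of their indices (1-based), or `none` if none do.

Compute β' = (3−√13)/2 = -0.302776, so π⊥(m,n) = m -0.302776·n.
candidate 1: (m,n)=(-1,3) → π∥ = -1+3·β ≈ 8.908327, π⊥ = -1+3·β' ≈ -1.908327 ∉ [-1.4, 0.2) ⇒ out
candidate 2: (m,n)=(2,8) → π∥ = 2+8·β ≈ 28.422205, π⊥ = 2+8·β' ≈ -0.422205 ∈ [-1.4, 0.2) ⇒ IN Λ
candidate 3: (m,n)=(3,8) → π∥ = 3+8·β ≈ 29.422205, π⊥ = 3+8·β' ≈ 0.577795 ∉ [-1.4, 0.2) ⇒ out
candidate 4: (m,n)=(-7,2) → π∥ = -7+2·β ≈ -0.394449, π⊥ = -7+2·β' ≈ -7.605551 ∉ [-1.4, 0.2) ⇒ out

2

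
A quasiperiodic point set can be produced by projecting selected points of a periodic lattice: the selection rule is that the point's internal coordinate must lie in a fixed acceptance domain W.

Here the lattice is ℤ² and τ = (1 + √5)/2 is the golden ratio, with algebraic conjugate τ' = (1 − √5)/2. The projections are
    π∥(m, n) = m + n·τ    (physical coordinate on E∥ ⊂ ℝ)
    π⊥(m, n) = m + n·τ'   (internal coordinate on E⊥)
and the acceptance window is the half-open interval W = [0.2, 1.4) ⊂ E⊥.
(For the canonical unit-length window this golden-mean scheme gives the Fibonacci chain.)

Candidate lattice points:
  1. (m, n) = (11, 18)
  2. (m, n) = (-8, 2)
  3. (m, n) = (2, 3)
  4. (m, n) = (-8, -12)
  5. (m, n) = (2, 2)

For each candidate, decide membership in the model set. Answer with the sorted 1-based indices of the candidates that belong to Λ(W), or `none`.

τ' = (1−√5)/2 ≈ -0.61803.
#1 (11,18): internal coord 11 + (18)·τ' = -0.12461; -0.12461 ∉ [0.2, 1.4) → out
#2 (-8,2): internal coord -8 + (2)·τ' = -9.23607; -9.23607 ∉ [0.2, 1.4) → out
#3 (2,3): internal coord 2 + (3)·τ' = +0.14590; +0.14590 ∉ [0.2, 1.4) → out
#4 (-8,-12): internal coord -8 + (-12)·τ' = -0.58359; -0.58359 ∉ [0.2, 1.4) → out
#5 (2,2): internal coord 2 + (2)·τ' = +0.76393; +0.76393 ∈ [0.2, 1.4) → IN Λ

5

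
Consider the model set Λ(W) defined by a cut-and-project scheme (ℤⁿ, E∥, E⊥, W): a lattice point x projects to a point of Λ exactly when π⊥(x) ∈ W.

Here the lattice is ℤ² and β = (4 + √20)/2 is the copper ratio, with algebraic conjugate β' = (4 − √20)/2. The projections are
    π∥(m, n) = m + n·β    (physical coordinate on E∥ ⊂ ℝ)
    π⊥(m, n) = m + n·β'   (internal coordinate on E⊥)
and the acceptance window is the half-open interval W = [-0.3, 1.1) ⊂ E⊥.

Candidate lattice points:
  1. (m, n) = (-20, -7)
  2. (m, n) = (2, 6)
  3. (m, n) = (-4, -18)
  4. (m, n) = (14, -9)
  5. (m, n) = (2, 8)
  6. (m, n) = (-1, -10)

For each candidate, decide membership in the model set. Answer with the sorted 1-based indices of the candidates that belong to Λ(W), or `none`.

Compute β' = (4−√20)/2 = -0.23607, so π⊥(m,n) = m -0.23607·n.
[1] lift (-20,-7): star map gives -18.34752; window check -0.3 ≤ -18.34752 < 1.1 is false → out
[2] lift (2,6): star map gives 0.58359; window check -0.3 ≤ 0.58359 < 1.1 is true → IN Λ
[3] lift (-4,-18): star map gives 0.24922; window check -0.3 ≤ 0.24922 < 1.1 is true → IN Λ
[4] lift (14,-9): star map gives 16.12461; window check -0.3 ≤ 16.12461 < 1.1 is false → out
[5] lift (2,8): star map gives 0.11146; window check -0.3 ≤ 0.11146 < 1.1 is true → IN Λ
[6] lift (-1,-10): star map gives 1.36068; window check -0.3 ≤ 1.36068 < 1.1 is false → out

2, 3, 5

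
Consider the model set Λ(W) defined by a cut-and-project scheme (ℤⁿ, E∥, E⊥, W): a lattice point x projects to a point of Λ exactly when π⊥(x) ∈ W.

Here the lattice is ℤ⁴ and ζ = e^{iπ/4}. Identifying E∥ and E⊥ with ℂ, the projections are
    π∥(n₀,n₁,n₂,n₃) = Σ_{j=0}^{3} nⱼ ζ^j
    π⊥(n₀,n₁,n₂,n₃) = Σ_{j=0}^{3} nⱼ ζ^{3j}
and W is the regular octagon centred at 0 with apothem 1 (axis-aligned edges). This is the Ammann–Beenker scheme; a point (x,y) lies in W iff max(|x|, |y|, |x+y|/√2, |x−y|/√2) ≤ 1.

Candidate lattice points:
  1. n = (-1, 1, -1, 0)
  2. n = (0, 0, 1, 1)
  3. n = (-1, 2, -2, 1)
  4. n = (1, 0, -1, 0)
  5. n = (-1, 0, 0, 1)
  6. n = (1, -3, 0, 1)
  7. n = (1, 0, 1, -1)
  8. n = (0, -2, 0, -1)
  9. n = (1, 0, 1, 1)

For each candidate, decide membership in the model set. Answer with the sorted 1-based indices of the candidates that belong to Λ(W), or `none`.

2, 5

π⊥(n) = n₀ + n₁ζ³ + n₂ζ⁶ + n₃ζ⁹ where ζ = e^{iπ/4}.
#1 (-1, 1, -1, 0): internal (-1.707107, 1.707107); octagon support 2.414214 vs apothem 1 → ∉ W
#2 (0, 0, 1, 1): internal (0.707107, -0.292893); octagon support 0.707107 vs apothem 1 → ∈ W
#3 (-1, 2, -2, 1): internal (-1.707107, 4.121320); octagon support 4.121320 vs apothem 1 → ∉ W
#4 (1, 0, -1, 0): internal (1.000000, 1.000000); octagon support 1.414214 vs apothem 1 → ∉ W
#5 (-1, 0, 0, 1): internal (-0.292893, 0.707107); octagon support 0.707107 vs apothem 1 → ∈ W
#6 (1, -3, 0, 1): internal (3.828427, -1.414214); octagon support 3.828427 vs apothem 1 → ∉ W
#7 (1, 0, 1, -1): internal (0.292893, -1.707107); octagon support 1.707107 vs apothem 1 → ∉ W
#8 (0, -2, 0, -1): internal (0.707107, -2.121320); octagon support 2.121320 vs apothem 1 → ∉ W
#9 (1, 0, 1, 1): internal (1.707107, -0.292893); octagon support 1.707107 vs apothem 1 → ∉ W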